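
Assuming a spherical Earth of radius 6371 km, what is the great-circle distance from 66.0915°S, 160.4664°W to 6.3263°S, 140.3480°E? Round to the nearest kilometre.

Δλ = 140.3480 − -160.4664 = 300.8144°; wrapped into (−180°, 180°]: -59.1856°.
Δφ = -6.3263 − -66.0915 = 59.7652°.
a = sin²(Δφ/2) + cos φ₁ · cos φ₂ · sin²(Δλ/2) = 0.346461.
c = 2·atan2(√a, √(1−a)) = 1.25868 rad → d = 6371·c ≈ 8019.02 km.

8019 km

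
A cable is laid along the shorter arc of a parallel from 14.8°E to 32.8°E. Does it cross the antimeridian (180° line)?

Signed shortest Δλ = ((32.8 − 14.8 + 180) mod 360) − 180 = 18.0°.
Going east by 18.0° from +14.8° reaches +32.8° without touching 180°.

No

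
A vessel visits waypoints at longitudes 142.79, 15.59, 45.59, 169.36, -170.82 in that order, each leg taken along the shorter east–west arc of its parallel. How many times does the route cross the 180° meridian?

Leg 1: +142.79° → +15.59°, shortest Δλ = -127.2° (west) — does not cross 180°.
Leg 2: +15.59° → +45.59°, shortest Δλ = 30.0° (east) — does not cross 180°.
Leg 3: +45.59° → +169.36°, shortest Δλ = 123.77° (east) — does not cross 180°.
Leg 4: +169.36° → -170.82°, shortest Δλ = 19.82° (east) — crosses 180°.
Total crossings: 1.

1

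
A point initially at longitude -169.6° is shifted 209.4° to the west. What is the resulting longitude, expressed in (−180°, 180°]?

Start at -169.6°; shift −209.4° → -379.0°.
-379.0° lies outside (−180°, 180°]; add 360° → -19.0°.

-19.0°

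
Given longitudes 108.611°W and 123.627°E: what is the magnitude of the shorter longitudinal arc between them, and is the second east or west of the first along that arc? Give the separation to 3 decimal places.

127.762° west

Raw difference: 123.627 − -108.611 = 232.238°.
Normalise into (−180°, 180°]: 232.238° − 360° = -127.762°.
Negative ⇒ the second point lies to the west; separation 127.762°.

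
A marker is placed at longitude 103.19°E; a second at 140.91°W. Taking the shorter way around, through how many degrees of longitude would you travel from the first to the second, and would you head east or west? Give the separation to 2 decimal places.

Raw difference: -140.91 − 103.19 = -244.1°.
Normalise into (−180°, 180°]: -244.1° + 360° = 115.9°.
Positive ⇒ the second point lies to the east; separation 115.90°.

115.90° east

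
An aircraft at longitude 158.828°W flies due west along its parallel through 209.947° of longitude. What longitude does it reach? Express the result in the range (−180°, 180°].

8.775°W

Start at -158.828°; shift −209.947° → -368.775°.
-368.775° lies outside (−180°, 180°]; add 360° → -8.775°.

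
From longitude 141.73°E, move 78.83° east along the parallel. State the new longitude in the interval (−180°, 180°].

139.44°W

Start at +141.73°; shift +78.83° → +220.56°.
+220.56° lies outside (−180°, 180°]; subtract 360° → -139.44°.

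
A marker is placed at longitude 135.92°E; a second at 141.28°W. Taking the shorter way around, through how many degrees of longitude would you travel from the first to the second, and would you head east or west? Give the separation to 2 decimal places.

82.80° east

Raw difference: -141.28 − 135.92 = -277.2°.
Normalise into (−180°, 180°]: -277.2° + 360° = 82.8°.
Positive ⇒ the second point lies to the east; separation 82.80°.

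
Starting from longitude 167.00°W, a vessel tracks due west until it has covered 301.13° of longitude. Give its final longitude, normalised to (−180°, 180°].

108.13°W

Start at -167.00°; shift −301.13° → -468.13°.
-468.13° lies outside (−180°, 180°]; add 360° → -108.13°.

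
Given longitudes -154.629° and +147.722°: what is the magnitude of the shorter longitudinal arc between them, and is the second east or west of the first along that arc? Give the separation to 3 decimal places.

Raw difference: 147.722 − -154.629 = 302.351°.
Normalise into (−180°, 180°]: 302.351° − 360° = -57.649°.
Negative ⇒ the second point lies to the west; separation 57.649°.

57.649° west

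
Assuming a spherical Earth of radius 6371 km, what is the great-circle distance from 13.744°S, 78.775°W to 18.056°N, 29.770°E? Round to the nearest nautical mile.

6698 nmi

Δλ = 29.770 − -78.775 = 108.545°.
Δφ = 18.056 − -13.744 = 31.800°.
a = sin²(Δφ/2) + cos φ₁ · cos φ₂ · sin²(Δλ/2) = 0.683683.
c = 2·atan2(√a, √(1−a)) = 1.94697 rad → d = 6371·c ≈ 12404.16 km ≈ 6697.71 nmi.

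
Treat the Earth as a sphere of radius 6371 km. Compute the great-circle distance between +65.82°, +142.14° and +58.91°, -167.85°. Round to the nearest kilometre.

2612 km

Δλ = -167.85 − 142.14 = -309.99°; wrapped into (−180°, 180°]: 50.01°.
Δφ = 58.91 − 65.82 = -6.91°.
a = sin²(Δφ/2) + cos φ₁ · cos φ₂ · sin²(Δλ/2) = 0.041424.
c = 2·atan2(√a, √(1−a)) = 0.40992 rad → d = 6371·c ≈ 2611.60 km.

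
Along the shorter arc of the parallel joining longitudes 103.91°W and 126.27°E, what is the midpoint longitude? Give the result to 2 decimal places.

168.82°W

Signed shortest Δλ from -103.91° to +126.27° is -129.82°.
Midpoint longitude = -103.91° + (-129.82°)/2 = -103.91° − 64.91° = -168.82°.
(The naïve average (-103.91 + +126.27)/2 = 11.18° is on the wrong side of the globe.)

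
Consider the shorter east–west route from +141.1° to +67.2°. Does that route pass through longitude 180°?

No

Signed shortest Δλ = ((67.2 − 141.1 + 180) mod 360) − 180 = -73.9°.
Going west by 73.9° from +141.1° reaches +67.2° without touching 180°.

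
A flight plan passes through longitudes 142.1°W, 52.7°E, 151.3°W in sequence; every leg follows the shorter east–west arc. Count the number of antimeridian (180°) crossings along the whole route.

Leg 1: -142.1° → +52.7°, shortest Δλ = -165.2° (west) — crosses 180°.
Leg 2: +52.7° → -151.3°, shortest Δλ = 156.0° (east) — crosses 180°.
Total crossings: 2.

2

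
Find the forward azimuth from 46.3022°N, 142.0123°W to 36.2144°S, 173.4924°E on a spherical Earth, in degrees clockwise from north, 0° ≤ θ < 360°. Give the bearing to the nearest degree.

214°

Δλ = 173.4924 − -142.0123 = 315.5047°; wrapped into (−180°, 180°]: -44.4953°.
θ = atan2( sin Δλ · cos φ₂ , cos φ₁ · sin φ₂ − sin φ₁ · cos φ₂ · cos Δλ )
  = atan2(-0.56545, -0.82425) = -145.549° → normalised to [0°, 360°): 214.451°.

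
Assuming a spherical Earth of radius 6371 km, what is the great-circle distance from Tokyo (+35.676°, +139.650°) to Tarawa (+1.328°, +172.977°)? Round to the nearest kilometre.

Δλ = 172.977 − 139.650 = 33.327°.
Δφ = 1.328 − 35.676 = -34.348°.
a = sin²(Δφ/2) + cos φ₁ · cos φ₂ · sin²(Δλ/2) = 0.153963.
c = 2·atan2(√a, √(1−a)) = 0.80644 rad → d = 6371·c ≈ 5137.82 km.

5138 km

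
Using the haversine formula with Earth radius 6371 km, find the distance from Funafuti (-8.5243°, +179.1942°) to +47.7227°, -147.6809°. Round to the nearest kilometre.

7052 km

Δλ = -147.6809 − 179.1942 = -326.8751°; wrapped into (−180°, 180°]: 33.1249°.
Δφ = 47.7227 − -8.5243 = 56.2470°.
a = sin²(Δφ/2) + cos φ₁ · cos φ₂ · sin²(Δλ/2) = 0.276254.
c = 2·atan2(√a, √(1−a)) = 1.10684 rad → d = 6371·c ≈ 7051.66 km.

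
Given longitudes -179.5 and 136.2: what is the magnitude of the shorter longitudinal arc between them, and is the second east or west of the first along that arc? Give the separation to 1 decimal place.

44.3° west

Raw difference: 136.2 − -179.5 = 315.7°.
Normalise into (−180°, 180°]: 315.7° − 360° = -44.3°.
Negative ⇒ the second point lies to the west; separation 44.3°.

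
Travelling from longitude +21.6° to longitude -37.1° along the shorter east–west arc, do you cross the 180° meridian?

Signed shortest Δλ = ((-37.1 − 21.6 + 180) mod 360) − 180 = -58.7°.
Going west by 58.7° from +21.6° reaches -37.1° without touching 180°.

No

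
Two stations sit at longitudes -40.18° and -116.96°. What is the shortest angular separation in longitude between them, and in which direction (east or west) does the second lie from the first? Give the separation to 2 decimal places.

76.78° west

Raw difference: -116.96 − -40.18 = -76.78°.
Normalise into (−180°, 180°]: -76.78° stays -76.78°.
Negative ⇒ the second point lies to the west; separation 76.78°.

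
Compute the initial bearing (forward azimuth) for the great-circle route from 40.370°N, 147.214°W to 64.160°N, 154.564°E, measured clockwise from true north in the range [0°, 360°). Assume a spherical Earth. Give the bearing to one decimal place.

325.4°

Δλ = 154.564 − -147.214 = 301.778°; wrapped into (−180°, 180°]: -58.222°.
θ = atan2( sin Δλ · cos φ₂ , cos φ₁ · sin φ₂ − sin φ₁ · cos φ₂ · cos Δλ )
  = atan2(-0.37052, 0.53703) = -34.604° → normalised to [0°, 360°): 325.396°.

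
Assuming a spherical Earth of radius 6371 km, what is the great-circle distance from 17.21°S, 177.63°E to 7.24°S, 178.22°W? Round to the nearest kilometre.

1197 km

Δλ = -178.22 − 177.63 = -355.85°; wrapped into (−180°, 180°]: 4.15°.
Δφ = -7.24 − -17.21 = 9.97°.
a = sin²(Δφ/2) + cos φ₁ · cos φ₂ · sin²(Δλ/2) = 0.008793.
c = 2·atan2(√a, √(1−a)) = 0.18782 rad → d = 6371·c ≈ 1196.59 km.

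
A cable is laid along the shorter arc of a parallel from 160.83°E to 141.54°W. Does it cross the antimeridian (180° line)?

Naïve |-141.54 − 160.83| = 302.37° > 180°, so the shorter arc goes the other way round — across 180°.
Signed shortest Δλ = ((-141.54 − 160.83 + 180) mod 360) − 180 = 57.63°.
Going east by 57.63° from +160.83° passes through 180° before reaching -141.54°.

Yes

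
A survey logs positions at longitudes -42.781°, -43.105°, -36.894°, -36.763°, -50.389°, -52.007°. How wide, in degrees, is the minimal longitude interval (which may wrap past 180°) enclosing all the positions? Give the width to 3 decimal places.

15.244°

Sort the longitudes: -52.007°, -50.389°, -43.105°, -42.781°, -36.894°, -36.763°.
Eastward gaps between consecutive values (wrapping around): 1.618°, 7.284°, 0.324°, 5.887°, 0.131°, 344.756°.
Largest gap = 344.756° ⇒ minimal covering band is its complement: 360° − 344.756° = 15.244°.
Band runs from -52.007° eastward to -36.763°.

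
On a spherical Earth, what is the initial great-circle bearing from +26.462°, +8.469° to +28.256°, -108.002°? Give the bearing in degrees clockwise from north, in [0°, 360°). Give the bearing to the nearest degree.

307°

Δλ = -108.002 − 8.469 = -116.471°.
θ = atan2( sin Δλ · cos φ₂ , cos φ₁ · sin φ₂ − sin φ₁ · cos φ₂ · cos Δλ )
  = atan2(-0.78849, 0.59877) = -52.788° → normalised to [0°, 360°): 307.212°.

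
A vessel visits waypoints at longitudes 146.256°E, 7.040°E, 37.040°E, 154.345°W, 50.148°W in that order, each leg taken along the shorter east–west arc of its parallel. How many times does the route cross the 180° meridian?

1

Leg 1: +146.256° → +7.040°, shortest Δλ = -139.216° (west) — does not cross 180°.
Leg 2: +7.040° → +37.040°, shortest Δλ = 30.0° (east) — does not cross 180°.
Leg 3: +37.040° → -154.345°, shortest Δλ = 168.615° (east) — crosses 180°.
Leg 4: -154.345° → -50.148°, shortest Δλ = 104.197° (east) — does not cross 180°.
Total crossings: 1.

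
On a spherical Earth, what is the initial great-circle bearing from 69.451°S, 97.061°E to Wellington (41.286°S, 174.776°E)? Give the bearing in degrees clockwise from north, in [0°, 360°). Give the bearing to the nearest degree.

Δλ = 174.776 − 97.061 = 77.715°.
θ = atan2( sin Δλ · cos φ₂ , cos φ₁ · sin φ₂ − sin φ₁ · cos φ₂ · cos Δλ )
  = atan2(0.73422, -0.08189) = 96.364° → normalised to [0°, 360°): 96.364°.

96°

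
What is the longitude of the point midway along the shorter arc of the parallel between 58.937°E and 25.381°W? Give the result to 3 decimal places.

16.778°E

Signed shortest Δλ from +58.937° to -25.381° is -84.318°.
Midpoint longitude = +58.937° + (-84.318°)/2 = +58.937° − 42.159° = +16.778°.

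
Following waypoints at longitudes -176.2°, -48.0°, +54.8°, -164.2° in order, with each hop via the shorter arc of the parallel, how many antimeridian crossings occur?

Leg 1: -176.2° → -48.0°, shortest Δλ = 128.2° (east) — does not cross 180°.
Leg 2: -48.0° → +54.8°, shortest Δλ = 102.8° (east) — does not cross 180°.
Leg 3: +54.8° → -164.2°, shortest Δλ = 141.0° (east) — crosses 180°.
Total crossings: 1.

1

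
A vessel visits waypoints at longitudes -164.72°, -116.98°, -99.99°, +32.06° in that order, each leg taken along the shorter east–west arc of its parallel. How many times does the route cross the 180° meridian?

0

Leg 1: -164.72° → -116.98°, shortest Δλ = 47.74° (east) — does not cross 180°.
Leg 2: -116.98° → -99.99°, shortest Δλ = 16.99° (east) — does not cross 180°.
Leg 3: -99.99° → +32.06°, shortest Δλ = 132.05° (east) — does not cross 180°.
Total crossings: 0.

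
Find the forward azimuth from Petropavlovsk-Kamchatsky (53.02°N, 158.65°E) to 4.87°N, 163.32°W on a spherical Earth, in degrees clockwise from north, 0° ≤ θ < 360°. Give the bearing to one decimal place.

133.2°

Δλ = -163.32 − 158.65 = -321.97°; wrapped into (−180°, 180°]: 38.03°.
θ = atan2( sin Δλ · cos φ₂ , cos φ₁ · sin φ₂ − sin φ₁ · cos φ₂ · cos Δλ )
  = atan2(0.61385, -0.57590) = 133.173° → normalised to [0°, 360°): 133.173°.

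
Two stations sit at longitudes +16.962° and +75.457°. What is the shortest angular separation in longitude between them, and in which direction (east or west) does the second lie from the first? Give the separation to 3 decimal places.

58.495° east

Raw difference: 75.457 − 16.962 = 58.495°.
Normalise into (−180°, 180°]: 58.495° stays 58.495°.
Positive ⇒ the second point lies to the east; separation 58.495°.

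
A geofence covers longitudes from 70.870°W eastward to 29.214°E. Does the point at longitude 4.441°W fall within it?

Band width going east from -70.870° to +29.214°: ((29.214 − -70.870) mod 360) = 100.084°.
Offset of -4.441° east of the west edge: ((-4.441 − -70.870) mod 360) = 66.429°.
66.429° ≤ 100.084° ⇒ inside.

Yes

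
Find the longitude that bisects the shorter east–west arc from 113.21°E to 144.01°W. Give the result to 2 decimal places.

164.60°E

Signed shortest Δλ from +113.21° to -144.01° is +102.78°.
Midpoint longitude = +113.21° + (+102.78°)/2 = +113.21° + 51.39° = +164.60°.
(The naïve average (+113.21 + -144.01)/2 = -15.4° is on the wrong side of the globe.)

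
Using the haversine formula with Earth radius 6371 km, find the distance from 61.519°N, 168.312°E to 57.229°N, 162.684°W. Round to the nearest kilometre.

Δλ = -162.684 − 168.312 = -330.996°; wrapped into (−180°, 180°]: 29.004°.
Δφ = 57.229 − 61.519 = -4.290°.
a = sin²(Δφ/2) + cos φ₁ · cos φ₂ · sin²(Δλ/2) = 0.017587.
c = 2·atan2(√a, √(1−a)) = 0.26601 rad → d = 6371·c ≈ 1694.78 km.

1695 km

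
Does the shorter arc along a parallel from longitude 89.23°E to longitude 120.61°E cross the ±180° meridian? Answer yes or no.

Signed shortest Δλ = ((120.61 − 89.23 + 180) mod 360) − 180 = 31.38°.
Going east by 31.38° from +89.23° reaches +120.61° without touching 180°.

No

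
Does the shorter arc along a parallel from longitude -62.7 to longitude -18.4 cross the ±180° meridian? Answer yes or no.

No

Signed shortest Δλ = ((-18.4 − -62.7 + 180) mod 360) − 180 = 44.3°.
Going east by 44.3° from -62.7° reaches -18.4° without touching 180°.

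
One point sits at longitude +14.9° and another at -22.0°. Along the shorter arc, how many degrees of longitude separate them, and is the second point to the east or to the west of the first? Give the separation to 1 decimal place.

36.9° west

Raw difference: -22.0 − 14.9 = -36.9°.
Normalise into (−180°, 180°]: -36.9° stays -36.9°.
Negative ⇒ the second point lies to the west; separation 36.9°.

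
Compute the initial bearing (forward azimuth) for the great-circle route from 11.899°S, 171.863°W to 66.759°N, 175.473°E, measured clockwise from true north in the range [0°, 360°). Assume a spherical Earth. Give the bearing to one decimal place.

Δλ = 175.473 − -171.863 = 347.336°; wrapped into (−180°, 180°]: -12.664°.
θ = atan2( sin Δλ · cos φ₂ , cos φ₁ · sin φ₂ − sin φ₁ · cos φ₂ · cos Δλ )
  = atan2(-0.08651, 0.97849) = -5.052° → normalised to [0°, 360°): 354.948°.

354.9°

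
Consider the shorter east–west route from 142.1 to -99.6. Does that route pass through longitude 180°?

Naïve |-99.6 − 142.1| = 241.7° > 180°, so the shorter arc goes the other way round — across 180°.
Signed shortest Δλ = ((-99.6 − 142.1 + 180) mod 360) − 180 = 118.3°.
Going east by 118.3° from +142.1° passes through 180° before reaching -99.6°.

Yes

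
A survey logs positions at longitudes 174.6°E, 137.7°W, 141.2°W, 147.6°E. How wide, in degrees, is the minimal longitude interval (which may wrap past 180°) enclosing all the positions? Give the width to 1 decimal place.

74.7°

Sort the longitudes: -141.2°, -137.7°, +147.6°, +174.6°.
Eastward gaps between consecutive values (wrapping around): 3.5°, 285.3°, 27.0°, 44.2°.
Largest gap = 285.3° ⇒ minimal covering band is its complement: 360° − 285.3° = 74.7°.
Band runs from +147.6° eastward to -137.7°, crossing the antimeridian.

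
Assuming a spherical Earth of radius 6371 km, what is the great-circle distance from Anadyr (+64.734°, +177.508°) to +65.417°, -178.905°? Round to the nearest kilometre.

Δλ = -178.905 − 177.508 = -356.413°; wrapped into (−180°, 180°]: 3.587°.
Δφ = 65.417 − 64.734 = 0.683°.
a = sin²(Δφ/2) + cos φ₁ · cos φ₂ · sin²(Δλ/2) = 0.000209.
c = 2·atan2(√a, √(1−a)) = 0.02895 rad → d = 6371·c ≈ 184.41 km.

184 km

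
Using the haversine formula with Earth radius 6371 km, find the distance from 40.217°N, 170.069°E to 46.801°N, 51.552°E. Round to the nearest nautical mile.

Δλ = 51.552 − 170.069 = -118.517°.
Δφ = 46.801 − 40.217 = 6.584°.
a = sin²(Δφ/2) + cos φ₁ · cos φ₂ · sin²(Δλ/2) = 0.389431.
c = 2·atan2(√a, √(1−a)) = 1.34782 rad → d = 6371·c ≈ 8586.93 km ≈ 4636.57 nmi.

4637 nmi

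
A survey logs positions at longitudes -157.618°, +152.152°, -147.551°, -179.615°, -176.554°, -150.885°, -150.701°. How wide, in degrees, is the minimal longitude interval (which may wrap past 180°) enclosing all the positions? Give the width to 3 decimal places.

60.297°

Sort the longitudes: -179.615°, -176.554°, -157.618°, -150.885°, -150.701°, -147.551°, +152.152°.
Eastward gaps between consecutive values (wrapping around): 3.061°, 18.936°, 6.733°, 0.184°, 3.150°, 299.703°, 28.233°.
Largest gap = 299.703° ⇒ minimal covering band is its complement: 360° − 299.703° = 60.297°.
Band runs from +152.152° eastward to -147.551°, crossing the antimeridian.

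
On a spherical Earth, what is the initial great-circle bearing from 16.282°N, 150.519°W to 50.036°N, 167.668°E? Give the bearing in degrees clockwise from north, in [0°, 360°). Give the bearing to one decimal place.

Δλ = 167.668 − -150.519 = 318.187°; wrapped into (−180°, 180°]: -41.813°.
θ = atan2( sin Δλ · cos φ₂ , cos φ₁ · sin φ₂ − sin φ₁ · cos φ₂ · cos Δλ )
  = atan2(-0.42823, 0.60149) = -35.449° → normalised to [0°, 360°): 324.551°.

324.6°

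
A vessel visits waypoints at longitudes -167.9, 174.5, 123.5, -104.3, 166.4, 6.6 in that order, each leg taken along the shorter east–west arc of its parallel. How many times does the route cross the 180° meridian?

3

Leg 1: -167.9° → +174.5°, shortest Δλ = -17.6° (west) — crosses 180°.
Leg 2: +174.5° → +123.5°, shortest Δλ = -51.0° (west) — does not cross 180°.
Leg 3: +123.5° → -104.3°, shortest Δλ = 132.2° (east) — crosses 180°.
Leg 4: -104.3° → +166.4°, shortest Δλ = -89.3° (west) — crosses 180°.
Leg 5: +166.4° → +6.6°, shortest Δλ = -159.8° (west) — does not cross 180°.
Total crossings: 3.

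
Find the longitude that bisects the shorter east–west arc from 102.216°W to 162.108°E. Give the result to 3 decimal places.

150.054°W

Signed shortest Δλ from -102.216° to +162.108° is -95.676°.
Midpoint longitude = -102.216° + (-95.676°)/2 = -102.216° − 47.838° = -150.054°.
(The naïve average (-102.216 + +162.108)/2 = 29.946° is on the wrong side of the globe.)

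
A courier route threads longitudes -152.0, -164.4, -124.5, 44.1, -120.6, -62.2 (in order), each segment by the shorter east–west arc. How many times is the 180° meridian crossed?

Leg 1: -152.0° → -164.4°, shortest Δλ = -12.4° (west) — does not cross 180°.
Leg 2: -164.4° → -124.5°, shortest Δλ = 39.9° (east) — does not cross 180°.
Leg 3: -124.5° → +44.1°, shortest Δλ = 168.6° (east) — does not cross 180°.
Leg 4: +44.1° → -120.6°, shortest Δλ = -164.7° (west) — does not cross 180°.
Leg 5: -120.6° → -62.2°, shortest Δλ = 58.4° (east) — does not cross 180°.
Total crossings: 0.

0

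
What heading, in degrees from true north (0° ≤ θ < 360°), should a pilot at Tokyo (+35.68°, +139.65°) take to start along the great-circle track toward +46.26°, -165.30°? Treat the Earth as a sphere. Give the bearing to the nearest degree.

58°

Δλ = -165.30 − 139.65 = -304.95°; wrapped into (−180°, 180°]: 55.05°.
θ = atan2( sin Δλ · cos φ₂ , cos φ₁ · sin φ₂ − sin φ₁ · cos φ₂ · cos Δλ )
  = atan2(0.56670, 0.35585) = 57.873° → normalised to [0°, 360°): 57.873°.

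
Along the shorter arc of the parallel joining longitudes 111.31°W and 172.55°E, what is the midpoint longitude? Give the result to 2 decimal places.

Signed shortest Δλ from -111.31° to +172.55° is -76.14°.
Midpoint longitude = -111.31° + (-76.14°)/2 = -111.31° − 38.07° = -149.38°.
(The naïve average (-111.31 + +172.55)/2 = 30.62° is on the wrong side of the globe.)

149.38°W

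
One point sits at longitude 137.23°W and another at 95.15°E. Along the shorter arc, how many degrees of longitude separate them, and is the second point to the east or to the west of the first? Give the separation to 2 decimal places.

127.62° west

Raw difference: 95.15 − -137.23 = 232.38°.
Normalise into (−180°, 180°]: 232.38° − 360° = -127.62°.
Negative ⇒ the second point lies to the west; separation 127.62°.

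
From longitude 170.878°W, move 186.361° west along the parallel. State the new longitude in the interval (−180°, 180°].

2.761°E

Start at -170.878°; shift −186.361° → -357.239°.
-357.239° lies outside (−180°, 180°]; add 360° → +2.761°.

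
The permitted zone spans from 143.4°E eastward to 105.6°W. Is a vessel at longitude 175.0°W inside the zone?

Yes

Band width going east from +143.4° to -105.6°: ((-105.6 − 143.4) mod 360) = 111.0°.
Offset of -175.0° east of the west edge: ((-175.0 − 143.4) mod 360) = 41.6°.
41.6° ≤ 111.0° ⇒ inside.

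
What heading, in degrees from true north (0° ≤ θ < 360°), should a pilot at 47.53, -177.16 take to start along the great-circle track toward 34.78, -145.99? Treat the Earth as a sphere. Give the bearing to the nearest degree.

Δλ = -145.99 − -177.16 = 31.17°.
θ = atan2( sin Δλ · cos φ₂ , cos φ₁ · sin φ₂ − sin φ₁ · cos φ₂ · cos Δλ )
  = atan2(0.42511, -0.13323) = 107.401° → normalised to [0°, 360°): 107.401°.

107°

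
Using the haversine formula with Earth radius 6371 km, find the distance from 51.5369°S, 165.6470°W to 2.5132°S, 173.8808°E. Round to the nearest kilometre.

5775 km

Δλ = 173.8808 − -165.6470 = 339.5278°; wrapped into (−180°, 180°]: -20.4722°.
Δφ = -2.5132 − -51.5369 = 49.0237°.
a = sin²(Δφ/2) + cos φ₁ · cos φ₂ · sin²(Δλ/2) = 0.191750.
c = 2·atan2(√a, √(1−a)) = 0.90651 rad → d = 6371·c ≈ 5775.36 km.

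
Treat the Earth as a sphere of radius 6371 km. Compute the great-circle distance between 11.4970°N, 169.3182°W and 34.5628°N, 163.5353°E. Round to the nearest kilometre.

3756 km

Δλ = 163.5353 − -169.3182 = 332.8535°; wrapped into (−180°, 180°]: -27.1465°.
Δφ = 34.5628 − 11.4970 = 23.0658°.
a = sin²(Δφ/2) + cos φ₁ · cos φ₂ · sin²(Δλ/2) = 0.084420.
c = 2·atan2(√a, √(1−a)) = 0.58960 rad → d = 6371·c ≈ 3756.37 km.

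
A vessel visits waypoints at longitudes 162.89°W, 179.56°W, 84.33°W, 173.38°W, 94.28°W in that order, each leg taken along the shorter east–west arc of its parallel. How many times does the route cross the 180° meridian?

0

Leg 1: -162.89° → -179.56°, shortest Δλ = -16.67° (west) — does not cross 180°.
Leg 2: -179.56° → -84.33°, shortest Δλ = 95.23° (east) — does not cross 180°.
Leg 3: -84.33° → -173.38°, shortest Δλ = -89.05° (west) — does not cross 180°.
Leg 4: -173.38° → -94.28°, shortest Δλ = 79.1° (east) — does not cross 180°.
Total crossings: 0.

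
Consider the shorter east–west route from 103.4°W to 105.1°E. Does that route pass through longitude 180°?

Naïve |105.1 − -103.4| = 208.5° > 180°, so the shorter arc goes the other way round — across 180°.
Signed shortest Δλ = ((105.1 − -103.4 + 180) mod 360) − 180 = -151.5°.
Going west by 151.5° from -103.4° passes through 180° before reaching +105.1°.

Yes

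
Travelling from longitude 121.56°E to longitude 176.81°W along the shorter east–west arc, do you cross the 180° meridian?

Naïve |-176.81 − 121.56| = 298.37° > 180°, so the shorter arc goes the other way round — across 180°.
Signed shortest Δλ = ((-176.81 − 121.56 + 180) mod 360) − 180 = 61.63°.
Going east by 61.63° from +121.56° passes through 180° before reaching -176.81°.

Yes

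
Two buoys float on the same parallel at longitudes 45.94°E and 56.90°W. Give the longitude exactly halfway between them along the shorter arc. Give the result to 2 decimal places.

Signed shortest Δλ from +45.94° to -56.90° is -102.84°.
Midpoint longitude = +45.94° + (-102.84°)/2 = +45.94° − 51.42° = -5.48°.

5.48°W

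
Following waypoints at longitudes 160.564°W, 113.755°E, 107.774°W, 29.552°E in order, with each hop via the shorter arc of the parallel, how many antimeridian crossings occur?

2

Leg 1: -160.564° → +113.755°, shortest Δλ = -85.681° (west) — crosses 180°.
Leg 2: +113.755° → -107.774°, shortest Δλ = 138.471° (east) — crosses 180°.
Leg 3: -107.774° → +29.552°, shortest Δλ = 137.326° (east) — does not cross 180°.
Total crossings: 2.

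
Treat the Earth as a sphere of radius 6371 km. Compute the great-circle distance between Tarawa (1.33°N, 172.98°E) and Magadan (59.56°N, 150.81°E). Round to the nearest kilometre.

6752 km

Δλ = 150.81 − 172.98 = -22.17°.
Δφ = 59.56 − 1.33 = 58.23°.
a = sin²(Δφ/2) + cos φ₁ · cos φ₂ · sin²(Δλ/2) = 0.255468.
c = 2·atan2(√a, √(1−a)) = 1.05978 rad → d = 6371·c ≈ 6751.86 km.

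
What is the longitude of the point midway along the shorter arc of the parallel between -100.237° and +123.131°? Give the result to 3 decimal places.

Signed shortest Δλ from -100.237° to +123.131° is -136.632°.
Midpoint longitude = -100.237° + (-136.632°)/2 = -100.237° − 68.316° = -168.553°.
(The naïve average (-100.237 + +123.131)/2 = 11.447° is on the wrong side of the globe.)

-168.553°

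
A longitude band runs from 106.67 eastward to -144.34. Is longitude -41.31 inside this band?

Band width going east from +106.67° to -144.34°: ((-144.34 − 106.67) mod 360) = 108.99°.
Offset of -41.31° east of the west edge: ((-41.31 − 106.67) mod 360) = 212.02°.
212.02° > 108.99° ⇒ outside.

No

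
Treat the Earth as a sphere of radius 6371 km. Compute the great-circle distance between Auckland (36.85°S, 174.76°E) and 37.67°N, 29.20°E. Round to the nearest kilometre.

16983 km

Δλ = 29.20 − 174.76 = -145.56°.
Δφ = 37.67 − -36.85 = 74.52°.
a = sin²(Δφ/2) + cos φ₁ · cos φ₂ · sin²(Δλ/2) = 0.944437.
c = 2·atan2(√a, √(1−a)) = 2.66568 rad → d = 6371·c ≈ 16983.04 km.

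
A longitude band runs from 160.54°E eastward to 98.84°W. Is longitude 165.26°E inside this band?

Yes

Band width going east from +160.54° to -98.84°: ((-98.84 − 160.54) mod 360) = 100.62°.
Offset of +165.26° east of the west edge: ((165.26 − 160.54) mod 360) = 4.72°.
4.72° ≤ 100.62° ⇒ inside.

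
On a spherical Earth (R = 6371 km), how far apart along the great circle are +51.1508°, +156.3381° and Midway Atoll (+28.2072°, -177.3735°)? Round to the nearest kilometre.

3365 km

Δλ = -177.3735 − 156.3381 = -333.7116°; wrapped into (−180°, 180°]: 26.2884°.
Δφ = 28.2072 − 51.1508 = -22.9436°.
a = sin²(Δφ/2) + cos φ₁ · cos φ₂ · sin²(Δλ/2) = 0.068141.
c = 2·atan2(√a, √(1−a)) = 0.52819 rad → d = 6371·c ≈ 3365.13 km.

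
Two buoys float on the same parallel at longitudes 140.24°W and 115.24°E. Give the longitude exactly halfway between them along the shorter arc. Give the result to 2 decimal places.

167.50°E

Signed shortest Δλ from -140.24° to +115.24° is -104.52°.
Midpoint longitude = -140.24° + (-104.52°)/2 = -140.24° − 52.26° = -192.50°.
Normalise into (−180°, 180°]: +167.50°.
(The naïve average (-140.24 + +115.24)/2 = -12.5° is on the wrong side of the globe.)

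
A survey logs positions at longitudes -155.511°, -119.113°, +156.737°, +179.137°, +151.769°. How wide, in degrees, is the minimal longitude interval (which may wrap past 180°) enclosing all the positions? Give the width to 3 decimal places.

89.118°

Sort the longitudes: -155.511°, -119.113°, +151.769°, +156.737°, +179.137°.
Eastward gaps between consecutive values (wrapping around): 36.398°, 270.882°, 4.968°, 22.400°, 25.352°.
Largest gap = 270.882° ⇒ minimal covering band is its complement: 360° − 270.882° = 89.118°.
Band runs from +151.769° eastward to -119.113°, crossing the antimeridian.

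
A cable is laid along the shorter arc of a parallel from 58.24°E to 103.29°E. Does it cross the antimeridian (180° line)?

Signed shortest Δλ = ((103.29 − 58.24 + 180) mod 360) − 180 = 45.05°.
Going east by 45.05° from +58.24° reaches +103.29° without touching 180°.

No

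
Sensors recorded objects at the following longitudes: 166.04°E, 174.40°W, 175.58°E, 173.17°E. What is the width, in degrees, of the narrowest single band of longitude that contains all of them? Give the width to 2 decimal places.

Sort the longitudes: -174.40°, +166.04°, +173.17°, +175.58°.
Eastward gaps between consecutive values (wrapping around): 340.44°, 7.13°, 2.41°, 10.02°.
Largest gap = 340.44° ⇒ minimal covering band is its complement: 360° − 340.44° = 19.56°.
Band runs from +166.04° eastward to -174.40°, crossing the antimeridian.

19.56°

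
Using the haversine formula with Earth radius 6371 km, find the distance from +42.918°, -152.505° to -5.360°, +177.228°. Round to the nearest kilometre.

6173 km

Δλ = 177.228 − -152.505 = 329.733°; wrapped into (−180°, 180°]: -30.267°.
Δφ = -5.360 − 42.918 = -48.278°.
a = sin²(Δφ/2) + cos φ₁ · cos φ₂ · sin²(Δλ/2) = 0.216937.
c = 2·atan2(√a, √(1−a)) = 0.96900 rad → d = 6371·c ≈ 6173.48 km.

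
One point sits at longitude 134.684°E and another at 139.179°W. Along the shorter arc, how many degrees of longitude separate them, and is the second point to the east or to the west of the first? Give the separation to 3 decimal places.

Raw difference: -139.179 − 134.684 = -273.863°.
Normalise into (−180°, 180°]: -273.863° + 360° = 86.137°.
Positive ⇒ the second point lies to the east; separation 86.137°.

86.137° east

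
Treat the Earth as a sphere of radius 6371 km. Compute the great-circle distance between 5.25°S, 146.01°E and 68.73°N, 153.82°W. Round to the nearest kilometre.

Δλ = -153.82 − 146.01 = -299.83°; wrapped into (−180°, 180°]: 60.17°.
Δφ = 68.73 − -5.25 = 73.98°.
a = sin²(Δφ/2) + cos φ₁ · cos φ₂ · sin²(Δλ/2) = 0.452788.
c = 2·atan2(√a, √(1−a)) = 1.47623 rad → d = 6371·c ≈ 9405.08 km.

9405 km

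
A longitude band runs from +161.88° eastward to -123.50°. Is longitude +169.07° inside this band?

Yes

Band width going east from +161.88° to -123.50°: ((-123.50 − 161.88) mod 360) = 74.62°.
Offset of +169.07° east of the west edge: ((169.07 − 161.88) mod 360) = 7.19°.
7.19° ≤ 74.62° ⇒ inside.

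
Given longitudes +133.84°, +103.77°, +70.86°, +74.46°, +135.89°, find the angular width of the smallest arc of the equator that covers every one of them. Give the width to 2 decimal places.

Sort the longitudes: +70.86°, +74.46°, +103.77°, +133.84°, +135.89°.
Eastward gaps between consecutive values (wrapping around): 3.60°, 29.31°, 30.07°, 2.05°, 294.97°.
Largest gap = 294.97° ⇒ minimal covering band is its complement: 360° − 294.97° = 65.03°.
Band runs from +70.86° eastward to +135.89°.

65.03°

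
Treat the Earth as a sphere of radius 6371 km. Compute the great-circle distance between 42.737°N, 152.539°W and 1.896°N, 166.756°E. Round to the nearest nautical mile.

Δλ = 166.756 − -152.539 = 319.295°; wrapped into (−180°, 180°]: -40.705°.
Δφ = 1.896 − 42.737 = -40.841°.
a = sin²(Δφ/2) + cos φ₁ · cos φ₂ · sin²(Δλ/2) = 0.210531.
c = 2·atan2(√a, √(1−a)) = 0.95337 rad → d = 6371·c ≈ 6073.92 km ≈ 3279.66 nmi.

3280 nmi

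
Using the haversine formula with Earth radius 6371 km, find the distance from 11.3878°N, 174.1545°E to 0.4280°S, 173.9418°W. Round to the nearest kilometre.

1859 km

Δλ = -173.9418 − 174.1545 = -348.0963°; wrapped into (−180°, 180°]: 11.9037°.
Δφ = -0.4280 − 11.3878 = -11.8158°.
a = sin²(Δφ/2) + cos φ₁ · cos φ₂ · sin²(Δλ/2) = 0.021135.
c = 2·atan2(√a, √(1−a)) = 0.29179 rad → d = 6371·c ≈ 1858.99 km.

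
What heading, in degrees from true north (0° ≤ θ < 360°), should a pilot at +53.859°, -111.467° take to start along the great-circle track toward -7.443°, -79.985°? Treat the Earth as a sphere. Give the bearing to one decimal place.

145.7°

Δλ = -79.985 − -111.467 = 31.482°.
θ = atan2( sin Δλ · cos φ₂ , cos φ₁ · sin φ₂ − sin φ₁ · cos φ₂ · cos Δλ )
  = atan2(0.51783, -0.75929) = 145.706° → normalised to [0°, 360°): 145.706°.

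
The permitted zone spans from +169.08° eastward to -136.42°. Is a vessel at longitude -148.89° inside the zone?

Band width going east from +169.08° to -136.42°: ((-136.42 − 169.08) mod 360) = 54.50°.
Offset of -148.89° east of the west edge: ((-148.89 − 169.08) mod 360) = 42.03°.
42.03° ≤ 54.50° ⇒ inside.

Yes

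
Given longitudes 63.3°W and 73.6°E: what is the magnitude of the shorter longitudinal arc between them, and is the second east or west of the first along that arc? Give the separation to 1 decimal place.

Raw difference: 73.6 − -63.3 = 136.9°.
Normalise into (−180°, 180°]: 136.9° stays 136.9°.
Positive ⇒ the second point lies to the east; separation 136.9°.

136.9° east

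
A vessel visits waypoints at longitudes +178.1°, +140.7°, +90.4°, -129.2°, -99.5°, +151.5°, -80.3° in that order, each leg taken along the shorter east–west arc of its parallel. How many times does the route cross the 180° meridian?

3

Leg 1: +178.1° → +140.7°, shortest Δλ = -37.4° (west) — does not cross 180°.
Leg 2: +140.7° → +90.4°, shortest Δλ = -50.3° (west) — does not cross 180°.
Leg 3: +90.4° → -129.2°, shortest Δλ = 140.4° (east) — crosses 180°.
Leg 4: -129.2° → -99.5°, shortest Δλ = 29.7° (east) — does not cross 180°.
Leg 5: -99.5° → +151.5°, shortest Δλ = -109.0° (west) — crosses 180°.
Leg 6: +151.5° → -80.3°, shortest Δλ = 128.2° (east) — crosses 180°.
Total crossings: 3.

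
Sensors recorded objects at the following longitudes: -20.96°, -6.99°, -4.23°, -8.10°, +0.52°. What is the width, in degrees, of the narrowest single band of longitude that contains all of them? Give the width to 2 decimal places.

Sort the longitudes: -20.96°, -8.10°, -6.99°, -4.23°, +0.52°.
Eastward gaps between consecutive values (wrapping around): 12.86°, 1.11°, 2.76°, 4.75°, 338.52°.
Largest gap = 338.52° ⇒ minimal covering band is its complement: 360° − 338.52° = 21.48°.
Band runs from -20.96° eastward to +0.52°.

21.48°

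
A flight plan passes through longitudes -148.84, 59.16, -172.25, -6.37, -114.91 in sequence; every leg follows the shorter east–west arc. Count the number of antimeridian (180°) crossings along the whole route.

2

Leg 1: -148.84° → +59.16°, shortest Δλ = -152.0° (west) — crosses 180°.
Leg 2: +59.16° → -172.25°, shortest Δλ = 128.59° (east) — crosses 180°.
Leg 3: -172.25° → -6.37°, shortest Δλ = 165.88° (east) — does not cross 180°.
Leg 4: -6.37° → -114.91°, shortest Δλ = -108.54° (west) — does not cross 180°.
Total crossings: 2.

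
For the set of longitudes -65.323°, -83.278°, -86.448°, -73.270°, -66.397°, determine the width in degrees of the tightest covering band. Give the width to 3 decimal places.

21.125°

Sort the longitudes: -86.448°, -83.278°, -73.270°, -66.397°, -65.323°.
Eastward gaps between consecutive values (wrapping around): 3.170°, 10.008°, 6.873°, 1.074°, 338.875°.
Largest gap = 338.875° ⇒ minimal covering band is its complement: 360° − 338.875° = 21.125°.
Band runs from -86.448° eastward to -65.323°.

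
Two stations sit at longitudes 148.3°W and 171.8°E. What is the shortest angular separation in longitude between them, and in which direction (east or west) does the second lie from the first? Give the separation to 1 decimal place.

39.9° west

Raw difference: 171.8 − -148.3 = 320.1°.
Normalise into (−180°, 180°]: 320.1° − 360° = -39.9°.
Negative ⇒ the second point lies to the west; separation 39.9°.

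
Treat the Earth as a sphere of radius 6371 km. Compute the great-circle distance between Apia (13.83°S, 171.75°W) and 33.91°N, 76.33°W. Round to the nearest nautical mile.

Δλ = -76.33 − -171.75 = 95.42°.
Δφ = 33.91 − -13.83 = 47.74°.
a = sin²(Δφ/2) + cos φ₁ · cos φ₂ · sin²(Δλ/2) = 0.604738.
c = 2·atan2(√a, √(1−a)) = 1.78184 rad → d = 6371·c ≈ 11352.08 km ≈ 6129.63 nmi.

6130 nmi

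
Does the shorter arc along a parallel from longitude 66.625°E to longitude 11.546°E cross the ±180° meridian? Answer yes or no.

Signed shortest Δλ = ((11.546 − 66.625 + 180) mod 360) − 180 = -55.079°.
Going west by 55.079° from +66.625° reaches +11.546° without touching 180°.

No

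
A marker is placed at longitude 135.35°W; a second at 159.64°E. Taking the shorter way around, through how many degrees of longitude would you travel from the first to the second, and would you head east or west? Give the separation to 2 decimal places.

65.01° west

Raw difference: 159.64 − -135.35 = 294.99°.
Normalise into (−180°, 180°]: 294.99° − 360° = -65.01°.
Negative ⇒ the second point lies to the west; separation 65.01°.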